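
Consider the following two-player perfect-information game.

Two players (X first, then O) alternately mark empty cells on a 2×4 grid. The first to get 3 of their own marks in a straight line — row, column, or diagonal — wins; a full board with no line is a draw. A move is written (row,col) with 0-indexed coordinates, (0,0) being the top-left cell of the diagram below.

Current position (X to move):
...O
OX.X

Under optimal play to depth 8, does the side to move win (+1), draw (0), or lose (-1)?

value(...O/OX.X, X) = +1

p1 X@[...O/OX.X]: (0,0)[X..O/OX.X]+0 (0,1)[.X.O/OX.X]+0 (0,2)[..XO/OX.X]+0 (1,2)[...O/OXXX]+1*
p2 O@[...O/OXXX] terminal -1; root [...O/OX.X] d8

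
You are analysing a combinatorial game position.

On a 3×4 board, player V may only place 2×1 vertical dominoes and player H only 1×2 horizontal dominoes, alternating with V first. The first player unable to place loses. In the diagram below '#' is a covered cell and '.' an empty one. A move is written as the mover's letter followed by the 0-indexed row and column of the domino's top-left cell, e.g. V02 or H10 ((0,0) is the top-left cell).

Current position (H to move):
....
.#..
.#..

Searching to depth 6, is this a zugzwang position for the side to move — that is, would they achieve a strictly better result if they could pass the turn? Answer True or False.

[..../.#../.#..] H move#1: H00:-1/##../.#../.#.., H01:-1/.##./.#../.#.., H02:-1/..##/.#../.#.., H12:+1/..../.###/.#..*, H22:-1/..../.#../.###
[..../.###/.#..] V move#2: V00:-1/#.../####/.#..*, V10:-1/..../####/##..
[#.../####/.#..] H move#3: H01:+1/###./####/.#..*, H02:+1/#.##/####/.#.., H22:+1/#.../####/.###
[###./####/.#..] end (terminal -1, V#4); searched ..../.#../.#.. to 6
if H skipped the turn, V would face:
~ [..../.#../.#..] V move#1: V00:-1/#.../##../.#.., V02:+1/..#./.##./.#..*, V03:+1/...#/.#.#/.#.., V10:-1/..../##../##.., V12:+1/..../.##./.##., V13:+1/..../.#.#/.#.#
~ [..#./.##./.#..] H move#2: H00:-1/###./.##./.#..*, H22:-1/..#./.##./.###
~ [###./.##./.#..] V move#3: V03:+1/####/.###/.#..*, V10:+1/###./###./##.., V13:+1/###./.###/.#.#
~ [####/.###/.#..] H move#4: H22:-1/####/.###/.###*
~ [####/.###/.###] V move#5: V10:+1/####/####/####*
~ [####/####/####] end (terminal -1, H#6); searched ..../.#../.#.. to 6
compare (H): move=+1 vs pass=-1

zugzwang(..../.#../.#.., H) = False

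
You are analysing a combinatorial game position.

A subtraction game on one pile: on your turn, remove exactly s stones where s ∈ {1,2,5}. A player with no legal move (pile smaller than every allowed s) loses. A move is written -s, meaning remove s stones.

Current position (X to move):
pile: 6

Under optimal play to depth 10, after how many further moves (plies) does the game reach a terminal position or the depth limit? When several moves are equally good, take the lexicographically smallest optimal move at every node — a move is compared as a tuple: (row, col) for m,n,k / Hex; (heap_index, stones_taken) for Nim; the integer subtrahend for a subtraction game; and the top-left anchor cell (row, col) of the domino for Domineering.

ply 1, X at 6 | -1=-1→5*; -2=-1→4; -5=-1→1
ply 2, O at 5 | -1=-1→4; -2=+1→3*; -5=+1→0
ply 3, X at 3 | -1=-1→2*; -2=-1→1
ply 4, O at 2 | -1=-1→1; -2=+1→0*
ply 5: 0 is terminal -1 (X); from 6 depth 10

PV length from [6]: 4 plies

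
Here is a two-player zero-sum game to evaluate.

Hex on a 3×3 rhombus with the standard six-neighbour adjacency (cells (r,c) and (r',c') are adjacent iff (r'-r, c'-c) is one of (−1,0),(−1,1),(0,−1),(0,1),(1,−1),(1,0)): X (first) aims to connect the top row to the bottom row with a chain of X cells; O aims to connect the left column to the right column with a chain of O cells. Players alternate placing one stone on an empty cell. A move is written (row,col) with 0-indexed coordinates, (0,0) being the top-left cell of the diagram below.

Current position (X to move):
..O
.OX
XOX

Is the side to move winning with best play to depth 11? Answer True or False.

[..O/.OX/XOX] X move#1: (0,0):-1/X.O/.OX/XOX, (0,1):-1/.XO/.OX/XOX, (1,0):+1/..O/XOX/XOX*
[..O/XOX/XOX] O move#2: (0,0):-1/O.O/XOX/XOX*, (0,1):-1/.OO/XOX/XOX
[O.O/XOX/XOX] X move#3: (0,1):+1/OXO/XOX/XOX*
[OXO/XOX/XOX] end (terminal -1, O#4); searched ..O/.OX/XOX to 11

X winning at [..O/.OX/XOX]: True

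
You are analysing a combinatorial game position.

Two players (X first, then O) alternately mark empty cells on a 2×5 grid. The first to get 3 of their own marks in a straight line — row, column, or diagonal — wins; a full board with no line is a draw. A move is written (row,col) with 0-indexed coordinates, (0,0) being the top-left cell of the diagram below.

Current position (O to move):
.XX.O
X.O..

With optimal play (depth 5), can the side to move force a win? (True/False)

O winning at [.XX.O/X.O..]: False

ply 1, O at .XX.O/X.O.. | (0,0)=-1→OXX.O/X.O..*; (0,3)=-1→.XXOO/X.O..; (1,1)=-1→.XX.O/XOO..; (1,3)=-1→.XX.O/X.OO.; (1,4)=-1→.XX.O/X.O.O
ply 2, X at OXX.O/X.O.. | (0,3)=+1→OXXXO/X.O..*; (1,1)=+0→OXX.O/XXO..; (1,3)=+0→OXX.O/X.OX.; (1,4)=+0→OXX.O/X.O.X
ply 3: OXXXO/X.O.. is terminal -1 (O); from .XX.O/X.O.. depth 5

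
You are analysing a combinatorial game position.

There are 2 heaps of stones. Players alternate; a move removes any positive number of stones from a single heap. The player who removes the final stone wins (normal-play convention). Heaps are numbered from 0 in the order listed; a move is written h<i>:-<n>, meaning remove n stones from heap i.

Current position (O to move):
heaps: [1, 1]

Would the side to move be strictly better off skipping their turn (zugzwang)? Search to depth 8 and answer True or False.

[(1,1)] O move#1: h0:-1:-1/(0,1)*, h1:-1:-1/(1,0)
[(0,1)] X move#2: h1:-1:+1/(0,0)*
[(0,0)] end (terminal -1, O#3); searched (1,1) to 8
suppose O passes — search the same position with X to move:
pass> [(1,1)] X move#1: h0:-1:-1/(0,1)*, h1:-1:-1/(1,0)
pass> [(0,1)] O move#2: h1:-1:+1/(0,0)*
pass> [(0,0)] end (terminal -1, X#3); searched (1,1) to 8
for O: play -1, pass +1

zugzwang((1,1), O) = True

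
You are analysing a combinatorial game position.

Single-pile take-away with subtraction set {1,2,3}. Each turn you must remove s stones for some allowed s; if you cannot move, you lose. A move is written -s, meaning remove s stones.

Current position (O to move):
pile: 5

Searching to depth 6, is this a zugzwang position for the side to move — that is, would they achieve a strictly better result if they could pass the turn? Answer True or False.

zugzwang(5, O) = False

ply 1, O at 5 | -1=+1→4*; -2=-1→3; -3=-1→2
ply 2, X at 4 | -1=-1→3*; -2=-1→2; -3=-1→1
ply 3, O at 3 | -1=-1→2; -2=-1→1; -3=+1→0*
ply 4: 0 is terminal -1 (X); from 5 depth 6
suppose O passes — search the same position with X to move:
pass> ply 1, X at 5 | -1=+1→4*; -2=-1→3; -3=-1→2
pass> ply 2, O at 4 | -1=-1→3*; -2=-1→2; -3=-1→1
pass> ply 3, X at 3 | -1=-1→2; -2=-1→1; -3=+1→0*
pass> ply 4: 0 is terminal -1 (O); from 5 depth 6
for O: play +1, pass -1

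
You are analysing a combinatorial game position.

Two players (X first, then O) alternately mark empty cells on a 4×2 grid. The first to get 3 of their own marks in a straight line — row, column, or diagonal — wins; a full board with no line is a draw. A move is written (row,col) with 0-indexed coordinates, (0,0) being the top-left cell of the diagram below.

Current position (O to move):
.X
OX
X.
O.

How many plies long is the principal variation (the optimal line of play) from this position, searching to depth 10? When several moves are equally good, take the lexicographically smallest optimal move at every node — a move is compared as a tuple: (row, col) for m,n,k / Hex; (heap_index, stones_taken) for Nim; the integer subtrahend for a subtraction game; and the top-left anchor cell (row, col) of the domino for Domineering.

ply 1, O at .X/OX/X./O. | (0,0)=-1→OX/OX/X./O.; (2,1)=+0→.X/OX/XO/O.*; (3,1)=-1→.X/OX/X./OO
ply 2, X at .X/OX/XO/O. | (0,0)=+0→XX/OX/XO/O.*; (3,1)=+0→.X/OX/XO/OX
ply 3, O at XX/OX/XO/O. | (3,1)=+0→XX/OX/XO/OO*
ply 4: XX/OX/XO/OO is terminal +0 (X); from .X/OX/X./O. depth 10

PV length from [.X/OX/X./O.]: 3 plies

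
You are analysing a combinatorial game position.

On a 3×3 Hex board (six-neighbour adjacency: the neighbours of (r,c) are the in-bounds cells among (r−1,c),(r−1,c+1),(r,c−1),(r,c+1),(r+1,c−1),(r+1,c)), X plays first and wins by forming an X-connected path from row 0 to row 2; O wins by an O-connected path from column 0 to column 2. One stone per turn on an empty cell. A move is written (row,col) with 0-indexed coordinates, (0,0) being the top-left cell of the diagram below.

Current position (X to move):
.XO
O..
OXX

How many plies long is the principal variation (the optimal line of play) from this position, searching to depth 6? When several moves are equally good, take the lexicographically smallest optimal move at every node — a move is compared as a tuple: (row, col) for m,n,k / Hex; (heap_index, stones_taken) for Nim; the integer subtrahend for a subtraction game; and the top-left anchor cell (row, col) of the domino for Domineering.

PV length from [.XO/O../OXX]: 1 ply

[.XO/O../OXX] X move#1: (0,0):-1/XXO/O../OXX, (1,1):+1/.XO/OX./OXX*, (1,2):-1/.XO/O.X/OXX
[.XO/OX./OXX] end (terminal -1, O#2); searched .XO/O../OXX to 6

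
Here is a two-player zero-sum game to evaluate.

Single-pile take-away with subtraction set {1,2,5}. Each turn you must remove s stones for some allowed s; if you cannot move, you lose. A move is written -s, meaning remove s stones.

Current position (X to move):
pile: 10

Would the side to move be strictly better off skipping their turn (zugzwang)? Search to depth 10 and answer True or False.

zugzwang(10, X) = False

[10] X move#1: -1:+1/9*, -2:-1/8, -5:-1/5
[9] O move#2: -1:-1/8*, -2:-1/7, -5:-1/4
[8] X move#3: -1:-1/7, -2:+1/6*, -5:+1/3
[6] O move#4: -1:-1/5*, -2:-1/4, -5:-1/1
[5] X move#5: -1:-1/4, -2:+1/3*, -5:+1/0
[3] O move#6: -1:-1/2*, -2:-1/1
[2] X move#7: -1:-1/1, -2:+1/0*
[0] end (terminal -1, O#8); searched 10 to 10
suppose X passes — search the same position with O to move:
pass> [10] O move#1: -1:+1/9*, -2:-1/8, -5:-1/5
pass> [9] X move#2: -1:-1/8*, -2:-1/7, -5:-1/4
pass> [8] O move#3: -1:-1/7, -2:+1/6*, -5:+1/3
pass> [6] X move#4: -1:-1/5*, -2:-1/4, -5:-1/1
pass> [5] O move#5: -1:-1/4, -2:+1/3*, -5:+1/0
pass> [3] X move#6: -1:-1/2*, -2:-1/1
pass> [2] O move#7: -1:-1/1, -2:+1/0*
pass> [0] end (terminal -1, X#8); searched 10 to 10
for X: play +1, pass -1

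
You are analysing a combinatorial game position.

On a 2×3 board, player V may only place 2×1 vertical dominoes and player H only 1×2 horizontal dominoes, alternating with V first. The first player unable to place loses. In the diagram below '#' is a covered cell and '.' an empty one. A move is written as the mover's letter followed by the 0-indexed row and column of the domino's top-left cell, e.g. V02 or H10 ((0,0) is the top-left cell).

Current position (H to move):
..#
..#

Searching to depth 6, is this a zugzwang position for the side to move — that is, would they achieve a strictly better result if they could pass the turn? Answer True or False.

ply 1, H at ..#/..# | H00=+1→###/..#*; H10=+1→..#/###
ply 2: ###/..# is terminal -1 (V); from ..#/..# depth 6
pass branch (V moves first from the same position):
  | ply 1, V at ..#/..# | V00=+1→#.#/#.#*; V01=+1→.##/.##
  | ply 2: #.#/#.# is terminal -1 (H); from ..#/..# depth 6
H moving scores +1; H passing scores -1

zugzwang(..#/..#, H) = False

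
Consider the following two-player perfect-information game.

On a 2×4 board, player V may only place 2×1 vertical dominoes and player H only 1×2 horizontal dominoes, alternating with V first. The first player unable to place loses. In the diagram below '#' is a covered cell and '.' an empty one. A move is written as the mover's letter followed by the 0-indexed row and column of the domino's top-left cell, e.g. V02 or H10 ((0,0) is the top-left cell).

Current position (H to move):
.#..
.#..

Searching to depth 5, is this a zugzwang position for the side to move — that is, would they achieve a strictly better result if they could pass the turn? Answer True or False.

zugzwang(.#../.#.., H) = False

[.#../.#..] H move#1: H02:+1/.###/.#..*, H12:+1/.#../.###
[.###/.#..] V move#2: V00:-1/####/##..*
[####/##..] H move#3: H12:+1/####/####*
[####/####] end (terminal -1, V#4); searched .#../.#.. to 5
if H skipped the turn, V would face:
~ [.#../.#..] V move#1: V00:-1/##../##.., V02:+1/.##./.##.*, V03:+1/.#.#/.#.#
~ [.##./.##.] end (terminal -1, H#2); searched .#../.#.. to 5
compare (H): move=+1 vs pass=-1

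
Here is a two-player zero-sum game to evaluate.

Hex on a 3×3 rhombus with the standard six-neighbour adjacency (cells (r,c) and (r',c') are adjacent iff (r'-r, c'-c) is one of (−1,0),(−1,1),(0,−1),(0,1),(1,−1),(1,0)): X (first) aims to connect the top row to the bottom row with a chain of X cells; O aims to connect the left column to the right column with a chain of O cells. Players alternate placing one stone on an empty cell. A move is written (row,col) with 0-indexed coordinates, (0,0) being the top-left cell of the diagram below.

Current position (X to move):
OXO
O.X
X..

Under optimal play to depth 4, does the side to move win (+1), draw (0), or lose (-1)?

p1 X@[OXO/O.X/X..]: (1,1)[OXO/OXX/X..]+1* (2,1)[OXO/O.X/XX.]-1 (2,2)[OXO/O.X/X.X]-1
p2 O@[OXO/OXX/X..] terminal -1; root [OXO/O.X/X..] d4

value(OXO/O.X/X.., X) = +1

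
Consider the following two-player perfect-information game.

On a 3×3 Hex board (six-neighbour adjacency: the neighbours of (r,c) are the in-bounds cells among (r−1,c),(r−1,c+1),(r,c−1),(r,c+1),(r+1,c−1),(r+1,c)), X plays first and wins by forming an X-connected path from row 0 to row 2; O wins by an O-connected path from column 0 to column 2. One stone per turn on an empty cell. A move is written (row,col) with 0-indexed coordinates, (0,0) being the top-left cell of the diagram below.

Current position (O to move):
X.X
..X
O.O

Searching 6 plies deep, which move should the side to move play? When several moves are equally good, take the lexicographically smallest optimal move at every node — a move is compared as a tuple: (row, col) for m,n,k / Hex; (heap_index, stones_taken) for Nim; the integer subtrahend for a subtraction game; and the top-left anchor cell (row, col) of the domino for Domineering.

O's best at [X.X/..X/O.O]: (2,1)

[X.X/..X/O.O] O move#1: (0,1):-1/XOX/..X/O.O, (1,0):-1/X.X/O.X/O.O, (1,1):-1/X.X/.OX/O.O, (2,1):+1/X.X/..X/OOO*
[X.X/..X/OOO] end (terminal -1, X#2); searched X.X/..X/O.O to 6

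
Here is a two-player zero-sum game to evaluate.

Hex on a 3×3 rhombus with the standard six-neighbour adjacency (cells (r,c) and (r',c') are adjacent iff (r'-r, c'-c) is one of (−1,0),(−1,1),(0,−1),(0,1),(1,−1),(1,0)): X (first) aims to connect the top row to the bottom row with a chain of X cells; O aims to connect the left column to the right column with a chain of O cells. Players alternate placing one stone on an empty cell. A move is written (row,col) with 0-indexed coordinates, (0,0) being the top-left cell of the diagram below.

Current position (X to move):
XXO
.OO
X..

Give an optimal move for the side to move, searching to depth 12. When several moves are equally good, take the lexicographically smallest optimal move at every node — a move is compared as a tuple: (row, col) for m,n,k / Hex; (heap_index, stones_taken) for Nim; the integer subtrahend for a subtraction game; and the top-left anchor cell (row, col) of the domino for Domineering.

X's best at [XXO/.OO/X..]: (1,0)

ply 1, X at XXO/.OO/X.. | (1,0)=+1→XXO/XOO/X..*; (2,1)=-1→XXO/.OO/XX.; (2,2)=-1→XXO/.OO/X.X
ply 2: XXO/XOO/X.. is terminal -1 (O); from XXO/.OO/X.. depth 12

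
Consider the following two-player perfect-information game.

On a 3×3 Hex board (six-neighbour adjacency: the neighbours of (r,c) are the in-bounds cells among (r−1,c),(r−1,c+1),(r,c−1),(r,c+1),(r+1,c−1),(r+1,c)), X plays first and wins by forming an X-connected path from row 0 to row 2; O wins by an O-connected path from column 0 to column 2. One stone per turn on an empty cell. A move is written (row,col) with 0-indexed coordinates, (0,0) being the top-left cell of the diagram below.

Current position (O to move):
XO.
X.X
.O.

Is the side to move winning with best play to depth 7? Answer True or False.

O winning at [XO./X.X/.O.]: False

p1 O@[XO./X.X/.O.]: (0,2)[XOO/X.X/.O.]-1* (1,1)[XO./XOX/.O.]-1 (2,0)[XO./X.X/OO.]-1 (2,2)[XO./X.X/.OO]-1
p2 X@[XOO/X.X/.O.]: (1,1)[XOO/XXX/.O.]+1* (2,0)[XOO/X.X/XO.]+1 (2,2)[XOO/X.X/.OX]+1
p3 O@[XOO/XXX/.O.]: (2,0)[XOO/XXX/OO.]-1* (2,2)[XOO/XXX/.OO]-1
p4 X@[XOO/XXX/OO.]: (2,2)[XOO/XXX/OOX]+1*
p5 O@[XOO/XXX/OOX] terminal -1; root [XO./X.X/.O.] d7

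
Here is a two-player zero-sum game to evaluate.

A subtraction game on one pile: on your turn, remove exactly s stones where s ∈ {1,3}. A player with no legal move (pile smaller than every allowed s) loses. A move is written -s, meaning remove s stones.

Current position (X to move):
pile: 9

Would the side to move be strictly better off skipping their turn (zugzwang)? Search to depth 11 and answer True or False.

[9] X move#1: -1:+1/8*, -3:+1/6
[8] O move#2: -1:-1/7*, -3:-1/5
[7] X move#3: -1:+1/6*, -3:+1/4
[6] O move#4: -1:-1/5*, -3:-1/3
[5] X move#5: -1:+1/4*, -3:+1/2
[4] O move#6: -1:-1/3*, -3:-1/1
[3] X move#7: -1:+1/2*, -3:+1/0
[2] O move#8: -1:-1/1*
[1] X move#9: -1:+1/0*
[0] end (terminal -1, O#10); searched 9 to 11
if X skipped the turn, O would face:
~ [9] O move#1: -1:+1/8*, -3:+1/6
~ [8] X move#2: -1:-1/7*, -3:-1/5
~ [7] O move#3: -1:+1/6*, -3:+1/4
~ [6] X move#4: -1:-1/5*, -3:-1/3
~ [5] O move#5: -1:+1/4*, -3:+1/2
~ [4] X move#6: -1:-1/3*, -3:-1/1
~ [3] O move#7: -1:+1/2*, -3:+1/0
~ [2] X move#8: -1:-1/1*
~ [1] O move#9: -1:+1/0*
~ [0] end (terminal -1, X#10); searched 9 to 11
compare (X): move=+1 vs pass=-1

zugzwang(9, X) = False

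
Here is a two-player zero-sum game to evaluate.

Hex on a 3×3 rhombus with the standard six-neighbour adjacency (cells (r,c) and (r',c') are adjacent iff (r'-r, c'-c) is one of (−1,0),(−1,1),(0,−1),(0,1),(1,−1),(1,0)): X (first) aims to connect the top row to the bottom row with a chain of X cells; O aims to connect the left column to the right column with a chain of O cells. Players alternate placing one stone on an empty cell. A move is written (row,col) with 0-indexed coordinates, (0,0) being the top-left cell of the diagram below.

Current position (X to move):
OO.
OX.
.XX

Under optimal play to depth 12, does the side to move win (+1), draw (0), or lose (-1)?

ply 1, X at OO./OX./.XX | (0,2)=+1→OOX/OX./.XX*; (1,2)=-1→OO./OXX/.XX; (2,0)=-1→OO./OX./XXX
ply 2: OOX/OX./.XX is terminal -1 (O); from OO./OX./.XX depth 12

value(OO./OX./.XX, X) = +1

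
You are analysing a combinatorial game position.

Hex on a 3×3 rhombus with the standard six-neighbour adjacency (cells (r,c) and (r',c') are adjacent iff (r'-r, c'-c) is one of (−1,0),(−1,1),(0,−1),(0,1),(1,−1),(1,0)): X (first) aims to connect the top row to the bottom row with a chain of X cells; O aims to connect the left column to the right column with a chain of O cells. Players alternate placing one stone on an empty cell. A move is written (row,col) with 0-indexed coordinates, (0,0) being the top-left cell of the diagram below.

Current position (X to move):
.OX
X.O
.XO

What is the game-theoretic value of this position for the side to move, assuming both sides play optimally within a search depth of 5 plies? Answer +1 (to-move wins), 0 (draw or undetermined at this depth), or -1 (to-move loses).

ply 1, X at .OX/X.O/.XO | (0,0)=+1→XOX/X.O/.XO*; (1,1)=+1→.OX/XXO/.XO; (2,0)=+1→.OX/X.O/XXO
ply 2, O at XOX/X.O/.XO | (1,1)=-1→XOX/XOO/.XO*; (2,0)=-1→XOX/X.O/OXO
ply 3, X at XOX/XOO/.XO | (2,0)=+1→XOX/XOO/XXO*
ply 4: XOX/XOO/XXO is terminal -1 (O); from .OX/X.O/.XO depth 5

value(.OX/X.O/.XO, X) = +1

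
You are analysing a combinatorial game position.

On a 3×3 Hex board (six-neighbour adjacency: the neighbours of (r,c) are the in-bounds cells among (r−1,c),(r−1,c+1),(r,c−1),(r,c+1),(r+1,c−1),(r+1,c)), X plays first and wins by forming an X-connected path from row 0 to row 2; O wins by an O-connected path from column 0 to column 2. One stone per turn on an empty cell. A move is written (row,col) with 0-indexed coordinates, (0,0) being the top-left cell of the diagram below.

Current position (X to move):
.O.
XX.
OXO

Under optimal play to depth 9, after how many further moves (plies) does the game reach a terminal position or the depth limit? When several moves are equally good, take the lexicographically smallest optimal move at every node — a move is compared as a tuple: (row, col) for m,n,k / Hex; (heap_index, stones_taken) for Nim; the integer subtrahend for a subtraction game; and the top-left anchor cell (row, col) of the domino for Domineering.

PV length from [.O./XX./OXO]: 1 ply

p1 X@[.O./XX./OXO]: (0,0)[XO./XX./OXO]+1* (0,2)[.OX/XX./OXO]+1 (1,2)[.O./XXX/OXO]+1
p2 O@[XO./XX./OXO] terminal -1; root [.O./XX./OXO] d9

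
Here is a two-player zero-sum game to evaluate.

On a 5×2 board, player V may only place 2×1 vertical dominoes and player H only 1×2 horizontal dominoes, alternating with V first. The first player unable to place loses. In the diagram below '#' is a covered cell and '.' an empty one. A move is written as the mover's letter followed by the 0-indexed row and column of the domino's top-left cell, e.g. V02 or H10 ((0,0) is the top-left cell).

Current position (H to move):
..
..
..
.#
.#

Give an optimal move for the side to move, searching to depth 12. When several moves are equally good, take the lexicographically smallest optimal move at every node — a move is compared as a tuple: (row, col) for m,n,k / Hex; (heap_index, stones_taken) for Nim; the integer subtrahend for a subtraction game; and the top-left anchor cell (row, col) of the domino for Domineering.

H's best at [../../../.#/.#]: H10

p1 H@[../../../.#/.#]: H00[##/../../.#/.#]-1 H10[../##/../.#/.#]+1* H20[../../##/.#/.#]-1
p2 V@[../##/../.#/.#]: V20[../##/#./##/.#]-1* V30[../##/../##/##]-1
p3 H@[../##/#./##/.#]: H00[##/##/#./##/.#]+1*
p4 V@[##/##/#./##/.#] terminal -1; root [../../../.#/.#] d12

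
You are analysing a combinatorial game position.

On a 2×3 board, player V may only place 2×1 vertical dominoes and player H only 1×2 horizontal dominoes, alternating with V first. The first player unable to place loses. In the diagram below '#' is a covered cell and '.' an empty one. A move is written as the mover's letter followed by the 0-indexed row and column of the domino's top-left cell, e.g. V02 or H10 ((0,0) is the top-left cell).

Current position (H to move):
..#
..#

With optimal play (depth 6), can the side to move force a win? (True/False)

H winning at [..#/..#]: True

ply 1, H at ..#/..# | H00=+1→###/..#*; H10=+1→..#/###
ply 2: ###/..# is terminal -1 (V); from ..#/..# depth 6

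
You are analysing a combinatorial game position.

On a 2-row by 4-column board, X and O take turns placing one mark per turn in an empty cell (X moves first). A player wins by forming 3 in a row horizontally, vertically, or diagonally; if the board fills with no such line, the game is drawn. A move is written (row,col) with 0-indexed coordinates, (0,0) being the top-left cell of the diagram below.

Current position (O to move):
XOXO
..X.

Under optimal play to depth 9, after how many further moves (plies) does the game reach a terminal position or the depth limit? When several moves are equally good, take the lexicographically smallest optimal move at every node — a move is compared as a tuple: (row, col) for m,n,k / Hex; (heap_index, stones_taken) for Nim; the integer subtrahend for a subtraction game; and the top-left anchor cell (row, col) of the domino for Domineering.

PV length from [XOXO/..X.]: 3 plies

ply 1, O at XOXO/..X. | (1,0)=+0→XOXO/O.X.*; (1,1)=+0→XOXO/.OX.; (1,3)=+0→XOXO/..XO
ply 2, X at XOXO/O.X. | (1,1)=+0→XOXO/OXX.*; (1,3)=+0→XOXO/O.XX
ply 3, O at XOXO/OXX. | (1,3)=+0→XOXO/OXXO*
ply 4: XOXO/OXXO is terminal +0 (X); from XOXO/..X. depth 9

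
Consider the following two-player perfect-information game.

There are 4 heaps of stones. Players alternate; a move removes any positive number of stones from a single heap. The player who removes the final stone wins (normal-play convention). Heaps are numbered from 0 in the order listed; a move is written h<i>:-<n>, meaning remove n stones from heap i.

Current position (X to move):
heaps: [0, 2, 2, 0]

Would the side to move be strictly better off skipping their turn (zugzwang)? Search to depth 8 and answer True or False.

zugzwang((0,2,2,0), X) = True

[(0,2,2,0)] X move#1: h1:-1:-1/(0,1,2,0)*, h1:-2:-1/(0,0,2,0), h2:-1:-1/(0,2,1,0), h2:-2:-1/(0,2,0,0)
[(0,1,2,0)] O move#2: h1:-1:-1/(0,0,2,0), h2:-1:+1/(0,1,1,0)*, h2:-2:-1/(0,1,0,0)
[(0,1,1,0)] X move#3: h1:-1:-1/(0,0,1,0)*, h2:-1:-1/(0,1,0,0)
[(0,0,1,0)] O move#4: h2:-1:+1/(0,0,0,0)*
[(0,0,0,0)] end (terminal -1, X#5); searched (0,2,2,0) to 8
if X skipped the turn, O would face:
~ [(0,2,2,0)] O move#1: h1:-1:-1/(0,1,2,0)*, h1:-2:-1/(0,0,2,0), h2:-1:-1/(0,2,1,0), h2:-2:-1/(0,2,0,0)
~ [(0,1,2,0)] X move#2: h1:-1:-1/(0,0,2,0), h2:-1:+1/(0,1,1,0)*, h2:-2:-1/(0,1,0,0)
~ [(0,1,1,0)] O move#3: h1:-1:-1/(0,0,1,0)*, h2:-1:-1/(0,1,0,0)
~ [(0,0,1,0)] X move#4: h2:-1:+1/(0,0,0,0)*
~ [(0,0,0,0)] end (terminal -1, O#5); searched (0,2,2,0) to 8
compare (X): move=-1 vs pass=+1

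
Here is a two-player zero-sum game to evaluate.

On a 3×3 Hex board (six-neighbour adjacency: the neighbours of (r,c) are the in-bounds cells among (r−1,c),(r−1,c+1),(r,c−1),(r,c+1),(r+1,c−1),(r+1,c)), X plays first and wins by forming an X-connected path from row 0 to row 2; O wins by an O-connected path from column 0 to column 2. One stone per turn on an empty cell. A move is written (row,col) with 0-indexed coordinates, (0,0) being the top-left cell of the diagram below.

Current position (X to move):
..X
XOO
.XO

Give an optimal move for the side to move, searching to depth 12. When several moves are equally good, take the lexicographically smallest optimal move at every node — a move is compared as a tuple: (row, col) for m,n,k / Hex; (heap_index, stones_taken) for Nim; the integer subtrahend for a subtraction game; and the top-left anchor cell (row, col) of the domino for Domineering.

X's best at [..X/XOO/.XO]: (2,0)

p1 X@[..X/XOO/.XO]: (0,0)[X.X/XOO/.XO]-1 (0,1)[.XX/XOO/.XO]-1 (2,0)[..X/XOO/XXO]+1*
p2 O@[..X/XOO/XXO]: (0,0)[O.X/XOO/XXO]-1* (0,1)[.OX/XOO/XXO]-1
p3 X@[O.X/XOO/XXO]: (0,1)[OXX/XOO/XXO]+1*
p4 O@[OXX/XOO/XXO] terminal -1; root [..X/XOO/.XO] d12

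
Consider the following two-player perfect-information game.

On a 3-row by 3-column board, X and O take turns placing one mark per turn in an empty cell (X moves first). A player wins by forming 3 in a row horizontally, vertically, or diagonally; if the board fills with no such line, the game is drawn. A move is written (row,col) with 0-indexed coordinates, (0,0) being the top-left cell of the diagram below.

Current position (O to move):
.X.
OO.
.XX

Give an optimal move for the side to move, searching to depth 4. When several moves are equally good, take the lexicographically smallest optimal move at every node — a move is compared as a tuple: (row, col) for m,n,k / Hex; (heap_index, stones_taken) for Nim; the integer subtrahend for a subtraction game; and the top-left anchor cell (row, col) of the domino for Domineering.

[.X./OO./.XX] O move#1: (0,0):-1/OX./OO./.XX, (0,2):-1/.XO/OO./.XX, (1,2):+1/.X./OOO/.XX*, (2,0):+1/.X./OO./OXX
[.X./OOO/.XX] end (terminal -1, X#2); searched .X./OO./.XX to 4

O's best at [.X./OO./.XX]: (1,2)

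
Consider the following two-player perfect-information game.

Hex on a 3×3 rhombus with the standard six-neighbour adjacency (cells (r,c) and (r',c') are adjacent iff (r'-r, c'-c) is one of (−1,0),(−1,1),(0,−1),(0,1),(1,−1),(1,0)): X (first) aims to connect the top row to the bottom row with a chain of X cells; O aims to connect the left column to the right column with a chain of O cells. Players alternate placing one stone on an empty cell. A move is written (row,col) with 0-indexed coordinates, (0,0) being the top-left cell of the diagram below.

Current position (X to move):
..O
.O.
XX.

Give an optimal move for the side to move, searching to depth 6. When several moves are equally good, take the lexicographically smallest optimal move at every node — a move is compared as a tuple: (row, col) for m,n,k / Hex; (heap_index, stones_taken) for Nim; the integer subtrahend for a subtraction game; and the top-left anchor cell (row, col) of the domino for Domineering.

[..O/.O./XX.] X move#1: (0,0):-1/X.O/.O./XX., (0,1):-1/.XO/.O./XX., (1,0):+1/..O/XO./XX.*, (1,2):-1/..O/.OX/XX., (2,2):-1/..O/.O./XXX
[..O/XO./XX.] O move#2: (0,0):-1/O.O/XO./XX.*, (0,1):-1/.OO/XO./XX., (1,2):-1/..O/XOO/XX., (2,2):-1/..O/XO./XXO
[O.O/XO./XX.] X move#3: (0,1):+1/OXO/XO./XX.*, (1,2):-1/O.O/XOX/XX., (2,2):-1/O.O/XO./XXX
[OXO/XO./XX.] end (terminal -1, O#4); searched ..O/.O./XX. to 6

X's best at [..O/.O./XX.]: (1,0)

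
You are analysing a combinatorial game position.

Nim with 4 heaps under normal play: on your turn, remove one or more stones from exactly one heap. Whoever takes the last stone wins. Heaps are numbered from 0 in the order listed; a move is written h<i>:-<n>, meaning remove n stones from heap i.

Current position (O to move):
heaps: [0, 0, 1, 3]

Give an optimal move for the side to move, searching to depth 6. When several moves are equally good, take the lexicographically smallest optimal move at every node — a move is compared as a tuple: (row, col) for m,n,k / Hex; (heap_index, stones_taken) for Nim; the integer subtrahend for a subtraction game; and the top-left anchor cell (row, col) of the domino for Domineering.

[(0,0,1,3)] O move#1: h2:-1:-1/(0,0,0,3), h3:-1:-1/(0,0,1,2), h3:-2:+1/(0,0,1,1)*, h3:-3:-1/(0,0,1,0)
[(0,0,1,1)] X move#2: h2:-1:-1/(0,0,0,1)*, h3:-1:-1/(0,0,1,0)
[(0,0,0,1)] O move#3: h3:-1:+1/(0,0,0,0)*
[(0,0,0,0)] end (terminal -1, X#4); searched (0,0,1,3) to 6

O's best at [(0,0,1,3)]: h3:-2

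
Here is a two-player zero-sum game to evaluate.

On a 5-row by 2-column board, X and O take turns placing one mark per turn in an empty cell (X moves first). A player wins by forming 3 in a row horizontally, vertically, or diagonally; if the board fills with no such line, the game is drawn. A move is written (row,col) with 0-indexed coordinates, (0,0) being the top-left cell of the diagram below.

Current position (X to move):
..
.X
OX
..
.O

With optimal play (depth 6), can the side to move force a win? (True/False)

[../.X/OX/../.O] X move#1: (0,0):+1/X./.X/OX/../.O*, (0,1):+1/.X/.X/OX/../.O, (1,0):+1/../XX/OX/../.O, (3,0):+1/../.X/OX/X./.O, (3,1):+1/../.X/OX/.X/.O, (4,0):+1/../.X/OX/../XO
[X./.X/OX/../.O] O move#2: (0,1):-1/XO/.X/OX/../.O*, (1,0):-1/X./OX/OX/../.O, (3,0):-1/X./.X/OX/O./.O, (3,1):-1/X./.X/OX/.O/.O, (4,0):-1/X./.X/OX/../OO
[XO/.X/OX/../.O] X move#3: (1,0):+0/XO/XX/OX/../.O, (3,0):+0/XO/.X/OX/X./.O, (3,1):+1/XO/.X/OX/.X/.O*, (4,0):+0/XO/.X/OX/../XO
[XO/.X/OX/.X/.O] end (terminal -1, O#4); searched ../.X/OX/../.O to 6

X winning at [../.X/OX/../.O]: True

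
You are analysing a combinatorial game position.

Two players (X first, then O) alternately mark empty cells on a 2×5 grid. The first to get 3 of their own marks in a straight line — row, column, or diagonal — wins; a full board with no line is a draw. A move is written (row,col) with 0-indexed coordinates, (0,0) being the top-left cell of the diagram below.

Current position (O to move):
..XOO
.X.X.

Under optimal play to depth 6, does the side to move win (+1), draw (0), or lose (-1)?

value(..XOO/.X.X., O) = 0

ply 1, O at ..XOO/.X.X. | (0,0)=-1→O.XOO/.X.X.; (0,1)=-1→.OXOO/.X.X.; (1,0)=-1→..XOO/OX.X.; (1,2)=+0→..XOO/.XOX.*; (1,4)=-1→..XOO/.X.XO
ply 2, X at ..XOO/.XOX. | (0,0)=+0→X.XOO/.XOX.*; (0,1)=+0→.XXOO/.XOX.; (1,0)=+0→..XOO/XXOX.; (1,4)=+0→..XOO/.XOXX
ply 3, O at X.XOO/.XOX. | (0,1)=+0→XOXOO/.XOX.*; (1,0)=-1→X.XOO/OXOX.; (1,4)=-1→X.XOO/.XOXO
ply 4, X at XOXOO/.XOX. | (1,0)=+0→XOXOO/XXOX.*; (1,4)=+0→XOXOO/.XOXX
ply 5, O at XOXOO/XXOX. | (1,4)=+0→XOXOO/XXOXO*
ply 6: XOXOO/XXOXO is terminal +0 (X); from ..XOO/.X.X. depth 6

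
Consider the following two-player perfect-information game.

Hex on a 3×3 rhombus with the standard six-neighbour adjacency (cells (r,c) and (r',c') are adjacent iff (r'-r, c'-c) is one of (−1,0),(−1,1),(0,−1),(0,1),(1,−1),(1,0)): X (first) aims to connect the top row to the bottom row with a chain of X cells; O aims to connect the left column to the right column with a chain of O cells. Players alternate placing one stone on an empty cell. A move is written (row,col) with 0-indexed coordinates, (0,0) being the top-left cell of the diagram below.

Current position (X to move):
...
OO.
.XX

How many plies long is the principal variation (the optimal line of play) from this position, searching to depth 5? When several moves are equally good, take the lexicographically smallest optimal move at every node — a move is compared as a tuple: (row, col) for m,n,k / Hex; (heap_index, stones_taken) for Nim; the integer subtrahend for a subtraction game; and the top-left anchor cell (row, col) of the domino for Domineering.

PV length from [.../OO./.XX]: 4 plies

[.../OO./.XX] X move#1: (0,0):-1/X../OO./.XX*, (0,1):-1/.X./OO./.XX, (0,2):-1/..X/OO./.XX, (1,2):-1/.../OOX/.XX, (2,0):-1/.../OO./XXX
[X../OO./.XX] O move#2: (0,1):+1/XO./OO./.XX*, (0,2):+1/X.O/OO./.XX, (1,2):+1/X../OOO/.XX, (2,0):+1/X../OO./OXX
[XO./OO./.XX] X move#3: (0,2):-1/XOX/OO./.XX*, (1,2):-1/XO./OOX/.XX, (2,0):-1/XO./OO./XXX
[XOX/OO./.XX] O move#4: (1,2):+1/XOX/OOO/.XX*, (2,0):-1/XOX/OO./OXX
[XOX/OOO/.XX] end (terminal -1, X#5); searched .../OO./.XX to 5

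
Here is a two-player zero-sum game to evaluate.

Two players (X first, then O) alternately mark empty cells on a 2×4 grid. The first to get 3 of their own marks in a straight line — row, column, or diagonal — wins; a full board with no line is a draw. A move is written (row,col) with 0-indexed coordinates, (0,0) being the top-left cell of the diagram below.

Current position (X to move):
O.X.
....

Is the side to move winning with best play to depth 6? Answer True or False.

ply 1, X at O.X./.... | (0,1)=+0→OXX./....*; (0,3)=+0→O.XX/....; (1,0)=+0→O.X./X...; (1,1)=+0→O.X./.X..; (1,2)=+0→O.X./..X.; (1,3)=+0→O.X./...X
ply 2, O at OXX./.... | (0,3)=+0→OXXO/....*; (1,0)=-1→OXX./O...; (1,1)=-1→OXX./.O..; (1,2)=-1→OXX./..O.; (1,3)=-1→OXX./...O
ply 3, X at OXXO/.... | (1,0)=+0→OXXO/X...*; (1,1)=+0→OXXO/.X..; (1,2)=+0→OXXO/..X.; (1,3)=+0→OXXO/...X
ply 4, O at OXXO/X... | (1,1)=+0→OXXO/XO..*; (1,2)=+0→OXXO/X.O.; (1,3)=+0→OXXO/X..O
ply 5, X at OXXO/XO.. | (1,2)=+0→OXXO/XOX.*; (1,3)=+0→OXXO/XO.X
ply 6, O at OXXO/XOX. | (1,3)=+0→OXXO/XOXO*
ply 7: OXXO/XOXO is terminal +0 (X); from O.X./.... depth 6

X winning at [O.X./....]: False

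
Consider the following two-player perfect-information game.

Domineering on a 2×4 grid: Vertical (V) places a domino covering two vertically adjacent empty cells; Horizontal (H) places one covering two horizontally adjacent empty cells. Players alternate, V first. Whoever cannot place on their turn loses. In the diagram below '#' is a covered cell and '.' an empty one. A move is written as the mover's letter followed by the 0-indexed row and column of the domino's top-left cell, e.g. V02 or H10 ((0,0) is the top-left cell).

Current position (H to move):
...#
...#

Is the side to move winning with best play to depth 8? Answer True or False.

H winning at [...#/...#]: True

p1 H@[...#/...#]: H00[##.#/...#]+1* H01[.###/...#]+1 H10[...#/##.#]+1 H11[...#/.###]+1
p2 V@[##.#/...#]: V02[####/..##]-1*
p3 H@[####/..##]: H10[####/####]+1*
p4 V@[####/####] terminal -1; root [...#/...#] d8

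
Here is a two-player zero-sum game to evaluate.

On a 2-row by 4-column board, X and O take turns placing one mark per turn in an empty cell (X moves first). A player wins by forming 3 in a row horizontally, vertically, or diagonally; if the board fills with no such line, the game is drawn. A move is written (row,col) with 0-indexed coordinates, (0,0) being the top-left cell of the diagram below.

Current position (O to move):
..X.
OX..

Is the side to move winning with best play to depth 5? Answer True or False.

ply 1, O at ..X./OX.. | (0,0)=+0→O.X./OX..*; (0,1)=+0→.OX./OX..; (0,3)=+0→..XO/OX..; (1,2)=-1→..X./OXO.; (1,3)=-1→..X./OX.O
ply 2, X at O.X./OX.. | (0,1)=+0→OXX./OX..*; (0,3)=+0→O.XX/OX..; (1,2)=+0→O.X./OXX.; (1,3)=+0→O.X./OX.X
ply 3, O at OXX./OX.. | (0,3)=+0→OXXO/OX..*; (1,2)=-1→OXX./OXO.; (1,3)=-1→OXX./OX.O
ply 4, X at OXXO/OX.. | (1,2)=+0→OXXO/OXX.*; (1,3)=+0→OXXO/OX.X
ply 5, O at OXXO/OXX. | (1,3)=+0→OXXO/OXXO*
ply 6: OXXO/OXXO is terminal +0 (X); from ..X./OX.. depth 5

O winning at [..X./OX..]: False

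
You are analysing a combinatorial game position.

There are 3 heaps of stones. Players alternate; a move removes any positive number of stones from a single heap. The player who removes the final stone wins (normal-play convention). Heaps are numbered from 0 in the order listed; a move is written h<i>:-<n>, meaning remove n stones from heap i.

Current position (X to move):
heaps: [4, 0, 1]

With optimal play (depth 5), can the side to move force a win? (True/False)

X winning at [(4,0,1)]: True

ply 1, X at (4,0,1) | h0:-1=-1→(3,0,1); h0:-2=-1→(2,0,1); h0:-3=+1→(1,0,1)*; h0:-4=-1→(0,0,1); h2:-1=-1→(4,0,0)
ply 2, O at (1,0,1) | h0:-1=-1→(0,0,1)*; h2:-1=-1→(1,0,0)
ply 3, X at (0,0,1) | h2:-1=+1→(0,0,0)*
ply 4: (0,0,0) is terminal -1 (O); from (4,0,1) depth 5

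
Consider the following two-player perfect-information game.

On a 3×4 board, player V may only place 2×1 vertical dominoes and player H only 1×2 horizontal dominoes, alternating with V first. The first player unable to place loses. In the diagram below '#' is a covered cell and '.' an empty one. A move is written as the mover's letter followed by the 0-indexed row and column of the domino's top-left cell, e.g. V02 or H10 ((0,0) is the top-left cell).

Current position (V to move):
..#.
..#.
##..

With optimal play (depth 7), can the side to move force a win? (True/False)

V winning at [..#./..#./##..]: True

ply 1, V at ..#./..#./##.. | V00=+1→#.#./#.#./##..*; V01=+1→.##./.##./##..; V03=-1→..##/..##/##..; V13=-1→..#./..##/##.#
ply 2, H at #.#./#.#./##.. | H22=-1→#.#./#.#./####*
ply 3, V at #.#./#.#./#### | V01=+1→###./###./####*; V03=+1→#.##/#.##/####
ply 4: ###./###./#### is terminal -1 (H); from ..#./..#./##.. depth 7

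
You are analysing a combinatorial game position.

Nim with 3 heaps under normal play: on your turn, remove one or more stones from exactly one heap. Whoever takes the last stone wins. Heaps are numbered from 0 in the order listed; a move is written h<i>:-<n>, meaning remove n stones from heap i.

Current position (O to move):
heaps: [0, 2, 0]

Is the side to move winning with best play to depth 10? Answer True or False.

p1 O@[(0,2,0)]: h1:-1[(0,1,0)]-1 h1:-2[(0,0,0)]+1*
p2 X@[(0,0,0)] terminal -1; root [(0,2,0)] d10

O winning at [(0,2,0)]: True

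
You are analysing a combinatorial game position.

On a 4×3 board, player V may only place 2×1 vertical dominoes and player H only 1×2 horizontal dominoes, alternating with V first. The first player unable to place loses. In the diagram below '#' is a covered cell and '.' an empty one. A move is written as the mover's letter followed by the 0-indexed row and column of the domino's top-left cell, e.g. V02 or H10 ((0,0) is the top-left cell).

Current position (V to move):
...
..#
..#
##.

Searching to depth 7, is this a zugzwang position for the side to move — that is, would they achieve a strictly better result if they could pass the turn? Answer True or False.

p1 V@[.../..#/..#/##.]: V00[#../#.#/..#/##.]+1* V01[.#./.##/..#/##.]+1 V10[.../#.#/#.#/##.]+1 V11[.../.##/.##/##.]+1
p2 H@[#../#.#/..#/##.]: H01[###/#.#/..#/##.]-1* H20[#../#.#/###/##.]-1
p3 V@[###/#.#/..#/##.]: V11[###/###/.##/##.]+1*
p4 H@[###/###/.##/##.] terminal -1; root [.../..#/..#/##.] d7
suppose V passes — search the same position with H to move:
pass> p1 H@[.../..#/..#/##.]: H00[##./..#/..#/##.]-1 H01[.##/..#/..#/##.]-1 H10[.../###/..#/##.]+1* H20[.../..#/###/##.]-1
pass> p2 V@[.../###/..#/##.] terminal -1; root [.../..#/..#/##.] d7
for V: play +1, pass -1

zugzwang(.../..#/..#/##., V) = False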